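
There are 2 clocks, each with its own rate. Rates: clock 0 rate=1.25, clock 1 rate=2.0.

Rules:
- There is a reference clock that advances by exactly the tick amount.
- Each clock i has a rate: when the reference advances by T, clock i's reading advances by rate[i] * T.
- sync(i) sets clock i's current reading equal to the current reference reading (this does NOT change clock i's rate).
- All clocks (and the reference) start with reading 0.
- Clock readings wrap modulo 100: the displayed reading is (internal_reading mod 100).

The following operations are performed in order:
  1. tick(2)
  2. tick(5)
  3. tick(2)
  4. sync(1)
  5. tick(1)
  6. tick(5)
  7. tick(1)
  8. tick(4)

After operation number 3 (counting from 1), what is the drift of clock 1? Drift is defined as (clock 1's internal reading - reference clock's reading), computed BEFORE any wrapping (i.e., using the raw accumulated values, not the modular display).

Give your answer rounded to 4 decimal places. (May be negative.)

Answer: 9.0000

Derivation:
After op 1 tick(2): ref=2.0000 raw=[2.5000 4.0000]
After op 2 tick(5): ref=7.0000 raw=[8.7500 14.0000]
After op 3 tick(2): ref=9.0000 raw=[11.2500 18.0000]
Drift of clock 1 after op 3: 18.0000 - 9.0000 = 9.0000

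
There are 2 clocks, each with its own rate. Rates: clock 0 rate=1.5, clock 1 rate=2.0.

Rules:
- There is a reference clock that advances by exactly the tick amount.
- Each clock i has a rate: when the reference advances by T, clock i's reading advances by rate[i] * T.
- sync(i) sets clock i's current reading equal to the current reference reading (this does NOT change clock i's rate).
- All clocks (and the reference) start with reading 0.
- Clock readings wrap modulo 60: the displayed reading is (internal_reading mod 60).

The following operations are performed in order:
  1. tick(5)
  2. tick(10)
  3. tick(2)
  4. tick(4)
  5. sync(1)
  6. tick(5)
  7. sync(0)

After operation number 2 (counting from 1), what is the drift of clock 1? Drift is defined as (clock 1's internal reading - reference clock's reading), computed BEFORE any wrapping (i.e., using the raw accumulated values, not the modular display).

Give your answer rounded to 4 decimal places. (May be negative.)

After op 1 tick(5): ref=5.0000 raw=[7.5000 10.0000]
After op 2 tick(10): ref=15.0000 raw=[22.5000 30.0000]
Drift of clock 1 after op 2: 30.0000 - 15.0000 = 15.0000

Answer: 15.0000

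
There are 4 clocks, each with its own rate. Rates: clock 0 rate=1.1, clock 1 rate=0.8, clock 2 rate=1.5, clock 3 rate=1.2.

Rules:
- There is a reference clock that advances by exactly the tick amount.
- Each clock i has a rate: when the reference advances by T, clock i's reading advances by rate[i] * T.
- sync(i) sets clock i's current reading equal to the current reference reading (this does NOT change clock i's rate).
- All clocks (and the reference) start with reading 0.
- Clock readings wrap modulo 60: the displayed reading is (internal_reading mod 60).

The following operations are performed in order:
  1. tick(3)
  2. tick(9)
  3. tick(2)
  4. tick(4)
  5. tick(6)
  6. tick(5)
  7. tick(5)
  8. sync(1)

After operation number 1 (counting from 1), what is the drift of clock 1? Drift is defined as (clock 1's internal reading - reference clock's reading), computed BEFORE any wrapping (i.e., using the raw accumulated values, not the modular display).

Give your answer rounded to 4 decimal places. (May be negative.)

After op 1 tick(3): ref=3.0000 raw=[3.3000 2.4000 4.5000 3.6000]
Drift of clock 1 after op 1: 2.4000 - 3.0000 = -0.6000

Answer: -0.6000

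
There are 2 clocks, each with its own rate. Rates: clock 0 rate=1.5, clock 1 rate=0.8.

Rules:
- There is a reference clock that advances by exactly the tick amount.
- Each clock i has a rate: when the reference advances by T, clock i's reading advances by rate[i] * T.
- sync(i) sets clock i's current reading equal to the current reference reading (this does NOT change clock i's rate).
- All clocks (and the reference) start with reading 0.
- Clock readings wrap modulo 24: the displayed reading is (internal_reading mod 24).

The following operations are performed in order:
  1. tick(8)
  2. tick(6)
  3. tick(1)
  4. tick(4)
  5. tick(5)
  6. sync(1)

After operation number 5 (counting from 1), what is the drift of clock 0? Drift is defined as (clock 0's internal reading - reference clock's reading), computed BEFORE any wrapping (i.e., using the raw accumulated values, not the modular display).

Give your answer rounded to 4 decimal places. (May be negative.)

After op 1 tick(8): ref=8.0000 raw=[12.0000 6.4000]
After op 2 tick(6): ref=14.0000 raw=[21.0000 11.2000]
After op 3 tick(1): ref=15.0000 raw=[22.5000 12.0000]
After op 4 tick(4): ref=19.0000 raw=[28.5000 15.2000]
After op 5 tick(5): ref=24.0000 raw=[36.0000 19.2000]
Drift of clock 0 after op 5: 36.0000 - 24.0000 = 12.0000

Answer: 12.0000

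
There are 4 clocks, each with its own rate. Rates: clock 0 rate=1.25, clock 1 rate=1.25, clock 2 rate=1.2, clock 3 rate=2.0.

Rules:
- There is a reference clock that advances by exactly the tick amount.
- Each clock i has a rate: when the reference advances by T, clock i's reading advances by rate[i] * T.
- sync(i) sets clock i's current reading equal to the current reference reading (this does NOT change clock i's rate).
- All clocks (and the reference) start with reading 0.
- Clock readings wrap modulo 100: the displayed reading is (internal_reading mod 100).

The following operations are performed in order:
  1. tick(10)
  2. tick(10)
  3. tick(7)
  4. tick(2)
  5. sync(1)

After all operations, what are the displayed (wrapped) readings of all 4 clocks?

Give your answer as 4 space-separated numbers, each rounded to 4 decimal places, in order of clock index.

After op 1 tick(10): ref=10.0000 raw=[12.5000 12.5000 12.0000 20.0000]
After op 2 tick(10): ref=20.0000 raw=[25.0000 25.0000 24.0000 40.0000]
After op 3 tick(7): ref=27.0000 raw=[33.7500 33.7500 32.4000 54.0000]
After op 4 tick(2): ref=29.0000 raw=[36.2500 36.2500 34.8000 58.0000]
After op 5 sync(1): ref=29.0000 raw=[36.2500 29.0000 34.8000 58.0000]
Wrap final raw readings (mod 100): 36.2500 mod 100 = 36.2500; 29.0000 mod 100 = 29.0000; 34.8000 mod 100 = 34.8000; 58.0000 mod 100 = 58.0000

Answer: 36.2500 29.0000 34.8000 58.0000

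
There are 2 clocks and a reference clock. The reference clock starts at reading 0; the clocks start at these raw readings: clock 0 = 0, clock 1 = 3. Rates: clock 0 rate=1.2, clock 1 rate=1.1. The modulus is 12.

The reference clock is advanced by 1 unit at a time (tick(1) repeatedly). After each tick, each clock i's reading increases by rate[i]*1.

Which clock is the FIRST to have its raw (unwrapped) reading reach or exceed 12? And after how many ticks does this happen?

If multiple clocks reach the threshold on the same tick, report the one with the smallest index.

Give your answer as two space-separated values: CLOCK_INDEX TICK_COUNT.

clock 0: start=0, rate=1.2, needs 12-0 = 12; ticks = ceil(12/1.2) = ceil(10.0000) = 10; reading at tick 10 = 0 + 1.2*10 = 12.0000
clock 1: start=3, rate=1.1, needs 12-3 = 9; ticks = ceil(9/1.1) = ceil(8.1818) = 9; reading at tick 9 = 3 + 1.1*9 = 12.9000
Minimum tick count = 9; winners = [1]; smallest index = 1

Answer: 1 9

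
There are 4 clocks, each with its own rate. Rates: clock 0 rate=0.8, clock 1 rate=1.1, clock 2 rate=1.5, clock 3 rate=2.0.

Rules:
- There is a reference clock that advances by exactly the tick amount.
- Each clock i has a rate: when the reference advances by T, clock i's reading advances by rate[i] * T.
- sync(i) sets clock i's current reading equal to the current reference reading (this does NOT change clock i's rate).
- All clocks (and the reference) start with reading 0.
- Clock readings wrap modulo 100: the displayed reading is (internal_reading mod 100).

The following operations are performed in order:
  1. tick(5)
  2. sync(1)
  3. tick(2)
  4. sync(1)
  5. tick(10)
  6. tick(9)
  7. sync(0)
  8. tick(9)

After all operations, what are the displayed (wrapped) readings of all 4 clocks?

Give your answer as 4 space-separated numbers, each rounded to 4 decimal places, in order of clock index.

Answer: 33.2000 37.8000 52.5000 70.0000

Derivation:
After op 1 tick(5): ref=5.0000 raw=[4.0000 5.5000 7.5000 10.0000]
After op 2 sync(1): ref=5.0000 raw=[4.0000 5.0000 7.5000 10.0000]
After op 3 tick(2): ref=7.0000 raw=[5.6000 7.2000 10.5000 14.0000]
After op 4 sync(1): ref=7.0000 raw=[5.6000 7.0000 10.5000 14.0000]
After op 5 tick(10): ref=17.0000 raw=[13.6000 18.0000 25.5000 34.0000]
After op 6 tick(9): ref=26.0000 raw=[20.8000 27.9000 39.0000 52.0000]
After op 7 sync(0): ref=26.0000 raw=[26.0000 27.9000 39.0000 52.0000]
After op 8 tick(9): ref=35.0000 raw=[33.2000 37.8000 52.5000 70.0000]
Wrap final raw readings (mod 100): 33.2000 mod 100 = 33.2000; 37.8000 mod 100 = 37.8000; 52.5000 mod 100 = 52.5000; 70.0000 mod 100 = 70.0000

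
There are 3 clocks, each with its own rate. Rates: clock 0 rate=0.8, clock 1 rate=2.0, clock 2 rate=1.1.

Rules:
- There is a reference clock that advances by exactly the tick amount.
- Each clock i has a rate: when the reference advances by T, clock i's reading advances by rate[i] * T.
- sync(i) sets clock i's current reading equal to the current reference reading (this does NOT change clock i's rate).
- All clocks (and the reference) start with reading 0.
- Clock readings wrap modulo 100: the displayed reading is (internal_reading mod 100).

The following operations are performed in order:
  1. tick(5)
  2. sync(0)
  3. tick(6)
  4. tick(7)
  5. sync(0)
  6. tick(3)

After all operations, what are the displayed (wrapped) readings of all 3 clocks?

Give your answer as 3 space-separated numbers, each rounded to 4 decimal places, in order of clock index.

Answer: 20.4000 42.0000 23.1000

Derivation:
After op 1 tick(5): ref=5.0000 raw=[4.0000 10.0000 5.5000]
After op 2 sync(0): ref=5.0000 raw=[5.0000 10.0000 5.5000]
After op 3 tick(6): ref=11.0000 raw=[9.8000 22.0000 12.1000]
After op 4 tick(7): ref=18.0000 raw=[15.4000 36.0000 19.8000]
After op 5 sync(0): ref=18.0000 raw=[18.0000 36.0000 19.8000]
After op 6 tick(3): ref=21.0000 raw=[20.4000 42.0000 23.1000]
Wrap final raw readings (mod 100): 20.4000 mod 100 = 20.4000; 42.0000 mod 100 = 42.0000; 23.1000 mod 100 = 23.1000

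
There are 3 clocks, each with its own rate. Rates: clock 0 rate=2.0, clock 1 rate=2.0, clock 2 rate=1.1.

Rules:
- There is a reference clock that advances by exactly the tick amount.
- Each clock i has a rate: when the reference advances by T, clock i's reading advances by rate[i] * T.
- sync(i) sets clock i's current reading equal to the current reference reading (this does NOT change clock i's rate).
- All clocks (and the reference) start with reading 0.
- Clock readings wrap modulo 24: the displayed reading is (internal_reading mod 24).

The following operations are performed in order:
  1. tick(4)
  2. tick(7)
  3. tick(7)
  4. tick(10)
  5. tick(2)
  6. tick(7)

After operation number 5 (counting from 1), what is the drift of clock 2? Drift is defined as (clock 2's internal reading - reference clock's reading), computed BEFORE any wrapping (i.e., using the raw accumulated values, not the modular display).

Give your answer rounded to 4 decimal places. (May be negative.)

After op 1 tick(4): ref=4.0000 raw=[8.0000 8.0000 4.4000]
After op 2 tick(7): ref=11.0000 raw=[22.0000 22.0000 12.1000]
After op 3 tick(7): ref=18.0000 raw=[36.0000 36.0000 19.8000]
After op 4 tick(10): ref=28.0000 raw=[56.0000 56.0000 30.8000]
After op 5 tick(2): ref=30.0000 raw=[60.0000 60.0000 33.0000]
Drift of clock 2 after op 5: 33.0000 - 30.0000 = 3.0000

Answer: 3.0000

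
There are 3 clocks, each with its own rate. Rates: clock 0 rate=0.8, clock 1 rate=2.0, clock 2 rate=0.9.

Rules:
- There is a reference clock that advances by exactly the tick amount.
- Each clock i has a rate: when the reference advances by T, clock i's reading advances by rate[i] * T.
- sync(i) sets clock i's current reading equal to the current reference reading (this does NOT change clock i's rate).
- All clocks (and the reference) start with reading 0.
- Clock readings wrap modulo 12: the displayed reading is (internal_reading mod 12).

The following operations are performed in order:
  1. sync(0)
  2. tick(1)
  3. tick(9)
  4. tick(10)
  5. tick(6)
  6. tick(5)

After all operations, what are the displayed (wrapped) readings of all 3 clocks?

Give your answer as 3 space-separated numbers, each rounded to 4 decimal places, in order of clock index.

Answer: 0.8000 2.0000 3.9000

Derivation:
After op 1 sync(0): ref=0.0000 raw=[0.0000 0.0000 0.0000]
After op 2 tick(1): ref=1.0000 raw=[0.8000 2.0000 0.9000]
After op 3 tick(9): ref=10.0000 raw=[8.0000 20.0000 9.0000]
After op 4 tick(10): ref=20.0000 raw=[16.0000 40.0000 18.0000]
After op 5 tick(6): ref=26.0000 raw=[20.8000 52.0000 23.4000]
After op 6 tick(5): ref=31.0000 raw=[24.8000 62.0000 27.9000]
Wrap final raw readings (mod 12): 24.8000 mod 12 = 0.8000; 62.0000 mod 12 = 2.0000; 27.9000 mod 12 = 3.9000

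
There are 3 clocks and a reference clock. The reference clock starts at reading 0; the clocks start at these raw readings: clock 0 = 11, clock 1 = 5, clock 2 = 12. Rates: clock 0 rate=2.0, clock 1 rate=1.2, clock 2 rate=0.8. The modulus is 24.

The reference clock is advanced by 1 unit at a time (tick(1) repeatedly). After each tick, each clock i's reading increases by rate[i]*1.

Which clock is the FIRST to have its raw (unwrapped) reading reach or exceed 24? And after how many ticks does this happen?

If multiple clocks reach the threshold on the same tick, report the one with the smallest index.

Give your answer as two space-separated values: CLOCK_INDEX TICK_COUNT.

clock 0: start=11, rate=2.0, needs 24-11 = 13; ticks = ceil(13/2.0) = ceil(6.5000) = 7; reading at tick 7 = 11 + 2.0*7 = 25.0000
clock 1: start=5, rate=1.2, needs 24-5 = 19; ticks = ceil(19/1.2) = ceil(15.8333) = 16; reading at tick 16 = 5 + 1.2*16 = 24.2000
clock 2: start=12, rate=0.8, needs 24-12 = 12; ticks = ceil(12/0.8) = ceil(15.0000) = 15; reading at tick 15 = 12 + 0.8*15 = 24.0000
Minimum tick count = 7; winners = [0]; smallest index = 0

Answer: 0 7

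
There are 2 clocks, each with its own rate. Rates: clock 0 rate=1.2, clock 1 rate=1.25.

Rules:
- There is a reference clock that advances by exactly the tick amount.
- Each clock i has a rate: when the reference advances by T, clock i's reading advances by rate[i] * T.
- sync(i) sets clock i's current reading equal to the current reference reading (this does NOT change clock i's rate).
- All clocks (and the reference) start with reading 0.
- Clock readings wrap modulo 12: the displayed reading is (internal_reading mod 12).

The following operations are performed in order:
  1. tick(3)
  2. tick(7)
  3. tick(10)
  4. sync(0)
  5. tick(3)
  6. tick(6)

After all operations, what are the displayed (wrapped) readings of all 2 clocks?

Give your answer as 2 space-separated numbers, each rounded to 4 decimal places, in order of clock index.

After op 1 tick(3): ref=3.0000 raw=[3.6000 3.7500]
After op 2 tick(7): ref=10.0000 raw=[12.0000 12.5000]
After op 3 tick(10): ref=20.0000 raw=[24.0000 25.0000]
After op 4 sync(0): ref=20.0000 raw=[20.0000 25.0000]
After op 5 tick(3): ref=23.0000 raw=[23.6000 28.7500]
After op 6 tick(6): ref=29.0000 raw=[30.8000 36.2500]
Wrap final raw readings (mod 12): 30.8000 mod 12 = 6.8000; 36.2500 mod 12 = 0.2500

Answer: 6.8000 0.2500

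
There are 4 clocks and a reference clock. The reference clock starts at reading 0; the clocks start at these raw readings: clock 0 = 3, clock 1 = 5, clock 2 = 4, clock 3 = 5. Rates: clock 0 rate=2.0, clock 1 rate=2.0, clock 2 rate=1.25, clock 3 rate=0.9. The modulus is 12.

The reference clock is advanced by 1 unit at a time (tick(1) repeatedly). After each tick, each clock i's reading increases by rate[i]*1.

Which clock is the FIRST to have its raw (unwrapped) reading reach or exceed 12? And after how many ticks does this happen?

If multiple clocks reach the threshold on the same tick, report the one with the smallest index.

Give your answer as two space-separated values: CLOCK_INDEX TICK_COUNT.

clock 0: start=3, rate=2.0, needs 12-3 = 9; ticks = ceil(9/2.0) = ceil(4.5000) = 5; reading at tick 5 = 3 + 2.0*5 = 13.0000
clock 1: start=5, rate=2.0, needs 12-5 = 7; ticks = ceil(7/2.0) = ceil(3.5000) = 4; reading at tick 4 = 5 + 2.0*4 = 13.0000
clock 2: start=4, rate=1.25, needs 12-4 = 8; ticks = ceil(8/1.25) = ceil(6.4000) = 7; reading at tick 7 = 4 + 1.25*7 = 12.7500
clock 3: start=5, rate=0.9, needs 12-5 = 7; ticks = ceil(7/0.9) = ceil(7.7778) = 8; reading at tick 8 = 5 + 0.9*8 = 12.2000
Minimum tick count = 4; winners = [1]; smallest index = 1

Answer: 1 4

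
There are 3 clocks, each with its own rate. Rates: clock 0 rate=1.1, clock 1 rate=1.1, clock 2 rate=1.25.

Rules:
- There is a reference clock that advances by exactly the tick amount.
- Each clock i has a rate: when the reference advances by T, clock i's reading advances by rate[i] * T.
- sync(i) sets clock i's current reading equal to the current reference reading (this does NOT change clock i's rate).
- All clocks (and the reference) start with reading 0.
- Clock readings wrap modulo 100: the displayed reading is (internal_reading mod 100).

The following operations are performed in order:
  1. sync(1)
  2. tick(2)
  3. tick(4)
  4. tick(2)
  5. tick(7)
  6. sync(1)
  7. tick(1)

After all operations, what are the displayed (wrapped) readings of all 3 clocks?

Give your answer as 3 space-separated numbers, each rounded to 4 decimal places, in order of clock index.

Answer: 17.6000 16.1000 20.0000

Derivation:
After op 1 sync(1): ref=0.0000 raw=[0.0000 0.0000 0.0000]
After op 2 tick(2): ref=2.0000 raw=[2.2000 2.2000 2.5000]
After op 3 tick(4): ref=6.0000 raw=[6.6000 6.6000 7.5000]
After op 4 tick(2): ref=8.0000 raw=[8.8000 8.8000 10.0000]
After op 5 tick(7): ref=15.0000 raw=[16.5000 16.5000 18.7500]
After op 6 sync(1): ref=15.0000 raw=[16.5000 15.0000 18.7500]
After op 7 tick(1): ref=16.0000 raw=[17.6000 16.1000 20.0000]
Wrap final raw readings (mod 100): 17.6000 mod 100 = 17.6000; 16.1000 mod 100 = 16.1000; 20.0000 mod 100 = 20.0000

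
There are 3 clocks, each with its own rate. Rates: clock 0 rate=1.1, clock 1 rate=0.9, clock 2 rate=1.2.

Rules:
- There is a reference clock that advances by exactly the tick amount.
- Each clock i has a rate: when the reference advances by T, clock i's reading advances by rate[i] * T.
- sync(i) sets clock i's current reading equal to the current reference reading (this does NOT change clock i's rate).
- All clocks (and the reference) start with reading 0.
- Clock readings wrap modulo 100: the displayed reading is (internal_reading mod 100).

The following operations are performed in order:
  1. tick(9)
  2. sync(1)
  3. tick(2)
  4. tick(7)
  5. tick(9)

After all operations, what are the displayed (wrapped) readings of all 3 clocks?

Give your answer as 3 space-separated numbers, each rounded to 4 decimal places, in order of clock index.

After op 1 tick(9): ref=9.0000 raw=[9.9000 8.1000 10.8000]
After op 2 sync(1): ref=9.0000 raw=[9.9000 9.0000 10.8000]
After op 3 tick(2): ref=11.0000 raw=[12.1000 10.8000 13.2000]
After op 4 tick(7): ref=18.0000 raw=[19.8000 17.1000 21.6000]
After op 5 tick(9): ref=27.0000 raw=[29.7000 25.2000 32.4000]
Wrap final raw readings (mod 100): 29.7000 mod 100 = 29.7000; 25.2000 mod 100 = 25.2000; 32.4000 mod 100 = 32.4000

Answer: 29.7000 25.2000 32.4000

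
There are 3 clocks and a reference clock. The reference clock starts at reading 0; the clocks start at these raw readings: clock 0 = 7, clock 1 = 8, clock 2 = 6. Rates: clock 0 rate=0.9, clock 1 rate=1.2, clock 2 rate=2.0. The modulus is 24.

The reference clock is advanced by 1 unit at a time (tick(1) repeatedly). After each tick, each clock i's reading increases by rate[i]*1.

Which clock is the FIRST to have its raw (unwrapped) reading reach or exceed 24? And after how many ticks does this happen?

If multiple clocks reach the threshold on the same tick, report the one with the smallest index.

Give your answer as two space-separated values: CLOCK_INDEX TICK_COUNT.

clock 0: start=7, rate=0.9, needs 24-7 = 17; ticks = ceil(17/0.9) = ceil(18.8889) = 19; reading at tick 19 = 7 + 0.9*19 = 24.1000
clock 1: start=8, rate=1.2, needs 24-8 = 16; ticks = ceil(16/1.2) = ceil(13.3333) = 14; reading at tick 14 = 8 + 1.2*14 = 24.8000
clock 2: start=6, rate=2.0, needs 24-6 = 18; ticks = ceil(18/2.0) = ceil(9.0000) = 9; reading at tick 9 = 6 + 2.0*9 = 24.0000
Minimum tick count = 9; winners = [2]; smallest index = 2

Answer: 2 9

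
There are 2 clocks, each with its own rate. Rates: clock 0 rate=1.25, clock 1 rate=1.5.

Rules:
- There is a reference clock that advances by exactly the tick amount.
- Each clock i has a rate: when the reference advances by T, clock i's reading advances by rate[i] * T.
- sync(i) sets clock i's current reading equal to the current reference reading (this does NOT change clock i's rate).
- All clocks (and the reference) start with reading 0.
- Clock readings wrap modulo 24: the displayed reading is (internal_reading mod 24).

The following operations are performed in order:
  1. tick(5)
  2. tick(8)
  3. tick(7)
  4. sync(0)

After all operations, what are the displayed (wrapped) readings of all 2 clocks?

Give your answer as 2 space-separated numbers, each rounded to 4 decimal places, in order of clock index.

Answer: 20.0000 6.0000

Derivation:
After op 1 tick(5): ref=5.0000 raw=[6.2500 7.5000]
After op 2 tick(8): ref=13.0000 raw=[16.2500 19.5000]
After op 3 tick(7): ref=20.0000 raw=[25.0000 30.0000]
After op 4 sync(0): ref=20.0000 raw=[20.0000 30.0000]
Wrap final raw readings (mod 24): 20.0000 mod 24 = 20.0000; 30.0000 mod 24 = 6.0000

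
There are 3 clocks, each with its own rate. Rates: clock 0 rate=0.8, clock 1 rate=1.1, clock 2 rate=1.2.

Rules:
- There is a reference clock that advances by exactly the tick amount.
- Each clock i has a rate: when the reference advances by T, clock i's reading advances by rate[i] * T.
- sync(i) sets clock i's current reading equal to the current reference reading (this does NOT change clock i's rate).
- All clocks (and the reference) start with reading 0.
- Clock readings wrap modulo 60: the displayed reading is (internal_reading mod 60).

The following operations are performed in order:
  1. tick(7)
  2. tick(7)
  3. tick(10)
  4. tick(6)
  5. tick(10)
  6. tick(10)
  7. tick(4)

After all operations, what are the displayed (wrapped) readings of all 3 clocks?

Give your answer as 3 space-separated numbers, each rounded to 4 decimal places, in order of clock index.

After op 1 tick(7): ref=7.0000 raw=[5.6000 7.7000 8.4000]
After op 2 tick(7): ref=14.0000 raw=[11.2000 15.4000 16.8000]
After op 3 tick(10): ref=24.0000 raw=[19.2000 26.4000 28.8000]
After op 4 tick(6): ref=30.0000 raw=[24.0000 33.0000 36.0000]
After op 5 tick(10): ref=40.0000 raw=[32.0000 44.0000 48.0000]
After op 6 tick(10): ref=50.0000 raw=[40.0000 55.0000 60.0000]
After op 7 tick(4): ref=54.0000 raw=[43.2000 59.4000 64.8000]
Wrap final raw readings (mod 60): 43.2000 mod 60 = 43.2000; 59.4000 mod 60 = 59.4000; 64.8000 mod 60 = 4.8000

Answer: 43.2000 59.4000 4.8000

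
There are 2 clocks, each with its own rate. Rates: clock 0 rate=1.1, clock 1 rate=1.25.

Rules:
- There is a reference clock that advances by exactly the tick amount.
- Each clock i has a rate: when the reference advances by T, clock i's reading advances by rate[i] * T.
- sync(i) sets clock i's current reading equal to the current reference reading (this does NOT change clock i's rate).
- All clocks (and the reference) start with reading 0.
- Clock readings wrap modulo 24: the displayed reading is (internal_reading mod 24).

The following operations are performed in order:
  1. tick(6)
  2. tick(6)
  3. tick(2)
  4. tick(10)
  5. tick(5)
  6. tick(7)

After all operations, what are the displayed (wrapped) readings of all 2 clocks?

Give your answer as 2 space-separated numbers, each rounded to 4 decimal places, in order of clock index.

Answer: 15.6000 21.0000

Derivation:
After op 1 tick(6): ref=6.0000 raw=[6.6000 7.5000]
After op 2 tick(6): ref=12.0000 raw=[13.2000 15.0000]
After op 3 tick(2): ref=14.0000 raw=[15.4000 17.5000]
After op 4 tick(10): ref=24.0000 raw=[26.4000 30.0000]
After op 5 tick(5): ref=29.0000 raw=[31.9000 36.2500]
After op 6 tick(7): ref=36.0000 raw=[39.6000 45.0000]
Wrap final raw readings (mod 24): 39.6000 mod 24 = 15.6000; 45.0000 mod 24 = 21.0000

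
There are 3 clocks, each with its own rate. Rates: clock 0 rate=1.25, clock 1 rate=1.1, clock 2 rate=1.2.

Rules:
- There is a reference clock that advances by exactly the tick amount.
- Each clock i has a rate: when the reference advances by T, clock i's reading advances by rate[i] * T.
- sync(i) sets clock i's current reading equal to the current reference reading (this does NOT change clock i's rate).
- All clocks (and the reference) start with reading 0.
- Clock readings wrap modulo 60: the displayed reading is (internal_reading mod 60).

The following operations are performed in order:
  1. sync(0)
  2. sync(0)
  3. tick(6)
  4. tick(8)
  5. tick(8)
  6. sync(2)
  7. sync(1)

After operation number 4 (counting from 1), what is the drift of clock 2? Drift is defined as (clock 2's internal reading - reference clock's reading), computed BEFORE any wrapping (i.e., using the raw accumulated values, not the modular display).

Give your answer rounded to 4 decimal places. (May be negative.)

After op 1 sync(0): ref=0.0000 raw=[0.0000 0.0000 0.0000]
After op 2 sync(0): ref=0.0000 raw=[0.0000 0.0000 0.0000]
After op 3 tick(6): ref=6.0000 raw=[7.5000 6.6000 7.2000]
After op 4 tick(8): ref=14.0000 raw=[17.5000 15.4000 16.8000]
Drift of clock 2 after op 4: 16.8000 - 14.0000 = 2.8000

Answer: 2.8000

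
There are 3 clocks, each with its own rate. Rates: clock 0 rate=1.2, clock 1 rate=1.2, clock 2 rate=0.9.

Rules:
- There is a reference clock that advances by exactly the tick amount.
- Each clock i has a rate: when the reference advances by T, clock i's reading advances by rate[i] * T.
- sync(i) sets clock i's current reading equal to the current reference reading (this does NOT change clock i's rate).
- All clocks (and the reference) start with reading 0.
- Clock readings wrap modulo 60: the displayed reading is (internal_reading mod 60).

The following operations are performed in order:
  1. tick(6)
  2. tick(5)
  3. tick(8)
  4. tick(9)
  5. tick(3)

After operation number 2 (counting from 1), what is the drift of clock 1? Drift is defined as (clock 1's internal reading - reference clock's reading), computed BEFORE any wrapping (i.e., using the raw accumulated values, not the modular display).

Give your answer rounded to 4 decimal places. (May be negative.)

Answer: 2.2000

Derivation:
After op 1 tick(6): ref=6.0000 raw=[7.2000 7.2000 5.4000]
After op 2 tick(5): ref=11.0000 raw=[13.2000 13.2000 9.9000]
Drift of clock 1 after op 2: 13.2000 - 11.0000 = 2.2000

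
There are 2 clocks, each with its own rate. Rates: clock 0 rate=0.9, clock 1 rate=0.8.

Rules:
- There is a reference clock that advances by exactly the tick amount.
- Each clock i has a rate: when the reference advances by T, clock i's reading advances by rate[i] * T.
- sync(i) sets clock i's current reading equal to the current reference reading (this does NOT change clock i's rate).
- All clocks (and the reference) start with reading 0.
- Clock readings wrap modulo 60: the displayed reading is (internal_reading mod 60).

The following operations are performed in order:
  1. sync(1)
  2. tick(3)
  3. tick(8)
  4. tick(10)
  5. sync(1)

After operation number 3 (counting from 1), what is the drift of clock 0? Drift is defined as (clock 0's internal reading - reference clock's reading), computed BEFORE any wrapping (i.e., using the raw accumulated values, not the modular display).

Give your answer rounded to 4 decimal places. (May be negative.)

After op 1 sync(1): ref=0.0000 raw=[0.0000 0.0000]
After op 2 tick(3): ref=3.0000 raw=[2.7000 2.4000]
After op 3 tick(8): ref=11.0000 raw=[9.9000 8.8000]
Drift of clock 0 after op 3: 9.9000 - 11.0000 = -1.1000

Answer: -1.1000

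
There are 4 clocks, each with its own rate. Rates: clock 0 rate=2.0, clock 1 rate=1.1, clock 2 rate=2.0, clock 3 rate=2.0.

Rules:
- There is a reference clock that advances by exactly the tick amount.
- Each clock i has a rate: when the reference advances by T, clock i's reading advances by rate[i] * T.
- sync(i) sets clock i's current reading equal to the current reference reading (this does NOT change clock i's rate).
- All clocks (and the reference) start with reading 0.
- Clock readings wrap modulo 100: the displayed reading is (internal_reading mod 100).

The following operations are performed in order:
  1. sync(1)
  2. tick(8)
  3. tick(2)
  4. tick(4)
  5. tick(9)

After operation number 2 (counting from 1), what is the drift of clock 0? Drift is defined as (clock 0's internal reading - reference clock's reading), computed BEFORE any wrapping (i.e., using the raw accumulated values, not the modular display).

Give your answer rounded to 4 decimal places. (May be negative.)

After op 1 sync(1): ref=0.0000 raw=[0.0000 0.0000 0.0000 0.0000]
After op 2 tick(8): ref=8.0000 raw=[16.0000 8.8000 16.0000 16.0000]
Drift of clock 0 after op 2: 16.0000 - 8.0000 = 8.0000

Answer: 8.0000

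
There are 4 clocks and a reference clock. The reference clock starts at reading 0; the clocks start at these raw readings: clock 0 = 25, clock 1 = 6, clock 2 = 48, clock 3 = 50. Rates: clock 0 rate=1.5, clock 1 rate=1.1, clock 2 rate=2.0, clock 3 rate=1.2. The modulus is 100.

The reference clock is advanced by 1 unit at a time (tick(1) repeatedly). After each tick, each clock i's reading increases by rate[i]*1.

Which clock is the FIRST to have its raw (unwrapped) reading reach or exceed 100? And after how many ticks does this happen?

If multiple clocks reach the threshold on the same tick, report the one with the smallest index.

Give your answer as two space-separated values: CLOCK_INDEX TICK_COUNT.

clock 0: start=25, rate=1.5, needs 100-25 = 75; ticks = ceil(75/1.5) = ceil(50.0000) = 50; reading at tick 50 = 25 + 1.5*50 = 100.0000
clock 1: start=6, rate=1.1, needs 100-6 = 94; ticks = ceil(94/1.1) = ceil(85.4545) = 86; reading at tick 86 = 6 + 1.1*86 = 100.6000
clock 2: start=48, rate=2.0, needs 100-48 = 52; ticks = ceil(52/2.0) = ceil(26.0000) = 26; reading at tick 26 = 48 + 2.0*26 = 100.0000
clock 3: start=50, rate=1.2, needs 100-50 = 50; ticks = ceil(50/1.2) = ceil(41.6667) = 42; reading at tick 42 = 50 + 1.2*42 = 100.4000
Minimum tick count = 26; winners = [2]; smallest index = 2

Answer: 2 26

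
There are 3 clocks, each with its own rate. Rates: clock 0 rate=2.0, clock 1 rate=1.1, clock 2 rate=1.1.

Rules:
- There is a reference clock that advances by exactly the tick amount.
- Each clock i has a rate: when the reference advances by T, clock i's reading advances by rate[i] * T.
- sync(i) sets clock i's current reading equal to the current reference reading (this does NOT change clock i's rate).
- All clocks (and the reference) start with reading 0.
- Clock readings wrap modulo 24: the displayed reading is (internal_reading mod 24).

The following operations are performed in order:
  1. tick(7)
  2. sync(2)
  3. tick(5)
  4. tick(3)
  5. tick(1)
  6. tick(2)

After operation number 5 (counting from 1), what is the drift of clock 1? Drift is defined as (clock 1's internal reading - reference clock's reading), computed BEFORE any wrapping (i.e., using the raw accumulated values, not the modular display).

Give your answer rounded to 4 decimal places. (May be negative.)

After op 1 tick(7): ref=7.0000 raw=[14.0000 7.7000 7.7000]
After op 2 sync(2): ref=7.0000 raw=[14.0000 7.7000 7.0000]
After op 3 tick(5): ref=12.0000 raw=[24.0000 13.2000 12.5000]
After op 4 tick(3): ref=15.0000 raw=[30.0000 16.5000 15.8000]
After op 5 tick(1): ref=16.0000 raw=[32.0000 17.6000 16.9000]
Drift of clock 1 after op 5: 17.6000 - 16.0000 = 1.6000

Answer: 1.6000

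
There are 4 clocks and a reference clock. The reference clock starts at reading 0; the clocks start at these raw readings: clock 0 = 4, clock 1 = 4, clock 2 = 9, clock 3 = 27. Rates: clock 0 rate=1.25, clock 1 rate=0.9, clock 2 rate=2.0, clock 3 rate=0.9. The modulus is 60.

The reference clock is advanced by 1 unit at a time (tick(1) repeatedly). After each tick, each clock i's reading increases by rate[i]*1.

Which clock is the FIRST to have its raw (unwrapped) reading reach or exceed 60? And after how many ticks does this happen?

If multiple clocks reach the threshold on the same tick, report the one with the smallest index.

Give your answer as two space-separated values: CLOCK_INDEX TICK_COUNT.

Answer: 2 26

Derivation:
clock 0: start=4, rate=1.25, needs 60-4 = 56; ticks = ceil(56/1.25) = ceil(44.8000) = 45; reading at tick 45 = 4 + 1.25*45 = 60.2500
clock 1: start=4, rate=0.9, needs 60-4 = 56; ticks = ceil(56/0.9) = ceil(62.2222) = 63; reading at tick 63 = 4 + 0.9*63 = 60.7000
clock 2: start=9, rate=2.0, needs 60-9 = 51; ticks = ceil(51/2.0) = ceil(25.5000) = 26; reading at tick 26 = 9 + 2.0*26 = 61.0000
clock 3: start=27, rate=0.9, needs 60-27 = 33; ticks = ceil(33/0.9) = ceil(36.6667) = 37; reading at tick 37 = 27 + 0.9*37 = 60.3000
Minimum tick count = 26; winners = [2]; smallest index = 2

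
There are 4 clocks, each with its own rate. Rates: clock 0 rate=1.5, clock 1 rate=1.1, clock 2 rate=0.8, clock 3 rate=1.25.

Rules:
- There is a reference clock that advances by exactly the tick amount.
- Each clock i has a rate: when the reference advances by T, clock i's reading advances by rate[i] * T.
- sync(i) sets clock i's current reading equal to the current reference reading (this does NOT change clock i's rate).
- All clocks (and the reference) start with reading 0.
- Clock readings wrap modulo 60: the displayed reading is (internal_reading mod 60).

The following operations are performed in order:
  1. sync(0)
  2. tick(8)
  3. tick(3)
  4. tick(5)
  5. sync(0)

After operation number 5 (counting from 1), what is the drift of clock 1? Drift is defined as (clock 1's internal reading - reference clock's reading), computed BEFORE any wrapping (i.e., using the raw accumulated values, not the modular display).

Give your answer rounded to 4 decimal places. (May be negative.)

After op 1 sync(0): ref=0.0000 raw=[0.0000 0.0000 0.0000 0.0000]
After op 2 tick(8): ref=8.0000 raw=[12.0000 8.8000 6.4000 10.0000]
After op 3 tick(3): ref=11.0000 raw=[16.5000 12.1000 8.8000 13.7500]
After op 4 tick(5): ref=16.0000 raw=[24.0000 17.6000 12.8000 20.0000]
After op 5 sync(0): ref=16.0000 raw=[16.0000 17.6000 12.8000 20.0000]
Drift of clock 1 after op 5: 17.6000 - 16.0000 = 1.6000

Answer: 1.6000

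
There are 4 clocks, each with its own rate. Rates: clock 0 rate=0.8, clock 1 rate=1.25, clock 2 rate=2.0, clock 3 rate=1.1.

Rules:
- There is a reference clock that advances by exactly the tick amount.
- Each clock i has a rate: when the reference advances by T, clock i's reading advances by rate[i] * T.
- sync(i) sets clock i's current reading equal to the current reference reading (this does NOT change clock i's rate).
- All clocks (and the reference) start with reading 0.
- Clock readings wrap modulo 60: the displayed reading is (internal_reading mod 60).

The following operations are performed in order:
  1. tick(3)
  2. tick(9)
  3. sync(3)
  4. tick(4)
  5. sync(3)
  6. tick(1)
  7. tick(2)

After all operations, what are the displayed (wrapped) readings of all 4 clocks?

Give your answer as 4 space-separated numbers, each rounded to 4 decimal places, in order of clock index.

After op 1 tick(3): ref=3.0000 raw=[2.4000 3.7500 6.0000 3.3000]
After op 2 tick(9): ref=12.0000 raw=[9.6000 15.0000 24.0000 13.2000]
After op 3 sync(3): ref=12.0000 raw=[9.6000 15.0000 24.0000 12.0000]
After op 4 tick(4): ref=16.0000 raw=[12.8000 20.0000 32.0000 16.4000]
After op 5 sync(3): ref=16.0000 raw=[12.8000 20.0000 32.0000 16.0000]
After op 6 tick(1): ref=17.0000 raw=[13.6000 21.2500 34.0000 17.1000]
After op 7 tick(2): ref=19.0000 raw=[15.2000 23.7500 38.0000 19.3000]
Wrap final raw readings (mod 60): 15.2000 mod 60 = 15.2000; 23.7500 mod 60 = 23.7500; 38.0000 mod 60 = 38.0000; 19.3000 mod 60 = 19.3000

Answer: 15.2000 23.7500 38.0000 19.3000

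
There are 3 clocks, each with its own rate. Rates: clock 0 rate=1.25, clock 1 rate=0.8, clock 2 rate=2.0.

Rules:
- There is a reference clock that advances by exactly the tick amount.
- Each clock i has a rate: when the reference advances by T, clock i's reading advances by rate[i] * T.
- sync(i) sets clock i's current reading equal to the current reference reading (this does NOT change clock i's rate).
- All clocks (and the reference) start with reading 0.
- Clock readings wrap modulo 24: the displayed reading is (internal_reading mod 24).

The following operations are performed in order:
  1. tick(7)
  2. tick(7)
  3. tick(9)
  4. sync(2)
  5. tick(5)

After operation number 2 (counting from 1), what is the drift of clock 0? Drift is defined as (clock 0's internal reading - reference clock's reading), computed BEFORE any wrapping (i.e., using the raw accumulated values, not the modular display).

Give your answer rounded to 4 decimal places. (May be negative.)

After op 1 tick(7): ref=7.0000 raw=[8.7500 5.6000 14.0000]
After op 2 tick(7): ref=14.0000 raw=[17.5000 11.2000 28.0000]
Drift of clock 0 after op 2: 17.5000 - 14.0000 = 3.5000

Answer: 3.5000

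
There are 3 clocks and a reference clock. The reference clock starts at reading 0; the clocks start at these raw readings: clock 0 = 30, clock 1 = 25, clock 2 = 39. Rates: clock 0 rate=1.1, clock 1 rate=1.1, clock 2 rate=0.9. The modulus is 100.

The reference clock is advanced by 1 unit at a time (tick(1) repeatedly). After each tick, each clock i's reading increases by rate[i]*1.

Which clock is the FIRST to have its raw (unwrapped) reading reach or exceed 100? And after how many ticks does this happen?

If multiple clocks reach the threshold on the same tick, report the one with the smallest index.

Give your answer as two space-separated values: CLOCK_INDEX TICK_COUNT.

Answer: 0 64

Derivation:
clock 0: start=30, rate=1.1, needs 100-30 = 70; ticks = ceil(70/1.1) = ceil(63.6364) = 64; reading at tick 64 = 30 + 1.1*64 = 100.4000
clock 1: start=25, rate=1.1, needs 100-25 = 75; ticks = ceil(75/1.1) = ceil(68.1818) = 69; reading at tick 69 = 25 + 1.1*69 = 100.9000
clock 2: start=39, rate=0.9, needs 100-39 = 61; ticks = ceil(61/0.9) = ceil(67.7778) = 68; reading at tick 68 = 39 + 0.9*68 = 100.2000
Minimum tick count = 64; winners = [0]; smallest index = 0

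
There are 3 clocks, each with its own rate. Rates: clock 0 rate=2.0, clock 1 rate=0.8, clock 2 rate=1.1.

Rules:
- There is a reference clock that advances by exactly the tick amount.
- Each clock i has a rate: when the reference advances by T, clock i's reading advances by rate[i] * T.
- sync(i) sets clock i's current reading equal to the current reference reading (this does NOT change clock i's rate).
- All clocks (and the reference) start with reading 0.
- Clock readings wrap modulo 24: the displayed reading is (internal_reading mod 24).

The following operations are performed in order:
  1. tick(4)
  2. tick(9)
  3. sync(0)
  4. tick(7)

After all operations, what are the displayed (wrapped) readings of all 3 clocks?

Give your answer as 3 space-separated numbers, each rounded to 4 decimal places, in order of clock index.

After op 1 tick(4): ref=4.0000 raw=[8.0000 3.2000 4.4000]
After op 2 tick(9): ref=13.0000 raw=[26.0000 10.4000 14.3000]
After op 3 sync(0): ref=13.0000 raw=[13.0000 10.4000 14.3000]
After op 4 tick(7): ref=20.0000 raw=[27.0000 16.0000 22.0000]
Wrap final raw readings (mod 24): 27.0000 mod 24 = 3.0000; 16.0000 mod 24 = 16.0000; 22.0000 mod 24 = 22.0000

Answer: 3.0000 16.0000 22.0000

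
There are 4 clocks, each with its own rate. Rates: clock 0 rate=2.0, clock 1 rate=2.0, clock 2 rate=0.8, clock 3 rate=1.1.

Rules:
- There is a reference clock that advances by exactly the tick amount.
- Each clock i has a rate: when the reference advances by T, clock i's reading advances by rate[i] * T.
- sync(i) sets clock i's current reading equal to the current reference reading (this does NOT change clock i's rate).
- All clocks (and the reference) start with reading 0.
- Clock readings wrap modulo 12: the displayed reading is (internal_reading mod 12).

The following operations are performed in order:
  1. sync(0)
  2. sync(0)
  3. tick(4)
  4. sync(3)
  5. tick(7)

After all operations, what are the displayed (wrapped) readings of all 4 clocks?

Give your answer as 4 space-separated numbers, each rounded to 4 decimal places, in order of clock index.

Answer: 10.0000 10.0000 8.8000 11.7000

Derivation:
After op 1 sync(0): ref=0.0000 raw=[0.0000 0.0000 0.0000 0.0000]
After op 2 sync(0): ref=0.0000 raw=[0.0000 0.0000 0.0000 0.0000]
After op 3 tick(4): ref=4.0000 raw=[8.0000 8.0000 3.2000 4.4000]
After op 4 sync(3): ref=4.0000 raw=[8.0000 8.0000 3.2000 4.0000]
After op 5 tick(7): ref=11.0000 raw=[22.0000 22.0000 8.8000 11.7000]
Wrap final raw readings (mod 12): 22.0000 mod 12 = 10.0000; 22.0000 mod 12 = 10.0000; 8.8000 mod 12 = 8.8000; 11.7000 mod 12 = 11.7000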